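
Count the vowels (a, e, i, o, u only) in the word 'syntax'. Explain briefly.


Vowels in 'syntax': a = 1 vowels.

1


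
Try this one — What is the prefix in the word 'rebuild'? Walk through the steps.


The word 'rebuild' = 're' (prefix) + 'build' (root). The prefix is 're'.

re


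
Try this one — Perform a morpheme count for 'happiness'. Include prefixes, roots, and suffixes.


Decomposition: happy (root) + -ness (suffix) = 2 morpheme(s)

2 morphemes


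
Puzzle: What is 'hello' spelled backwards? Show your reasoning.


Reverse 'hello' character by character: 'olleh'.

olleh


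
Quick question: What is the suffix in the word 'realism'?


The word 'realism' = 'real' (root) + '-ism' (suffix). The suffix is '-ism'.

ism


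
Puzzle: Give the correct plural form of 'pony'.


Apply rule: Change -y to -ies (consonant + y). 'pony' becomes 'ponies'.

ponies


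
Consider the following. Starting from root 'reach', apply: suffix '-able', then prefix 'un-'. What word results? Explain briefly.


Step 1: Add suffix '-able' to 'reach' = 'reachable'
Step 2: Add prefix 'un-' to 'reachable' = 'unreachable'

unreachable


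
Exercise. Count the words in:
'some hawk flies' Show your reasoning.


Split into words: some | hawk | flies = 3 words.

3


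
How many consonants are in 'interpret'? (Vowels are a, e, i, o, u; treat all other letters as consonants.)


Consonants in 'interpret': n, t, r, p, r, t = 6 consonants.

6


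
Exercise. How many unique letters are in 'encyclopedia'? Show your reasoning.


Unique letters in 'encyclopedia': {a, c, d, e, i, l, n, o, p, y} = 10 distinct letters.

10


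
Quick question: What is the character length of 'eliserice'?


Spell out 'eliserice' and number each letter: e(1), l(2), i(3), s(4), e(5), r(6), i(7), c(8), e(9). Total: 9 letters.

9


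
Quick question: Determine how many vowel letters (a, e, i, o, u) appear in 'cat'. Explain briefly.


Vowels in 'cat': a = 1 vowels.

1


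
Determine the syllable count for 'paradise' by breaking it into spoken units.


Break 'paradise' into syllables: par-a-dise -> par | a | dise = 3 syllables

3 syllables


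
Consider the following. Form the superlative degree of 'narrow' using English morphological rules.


Apply superlative formation (add -est): 'narrow' -> 'narrowest'.

narrowest


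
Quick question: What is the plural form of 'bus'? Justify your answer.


Apply rule: Add -es (sibilant/fricative ending). 'bus' becomes 'buses'.

buses


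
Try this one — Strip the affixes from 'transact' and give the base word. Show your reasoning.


Remove prefix 'trans' from 'transact' to get root 'act'.

act


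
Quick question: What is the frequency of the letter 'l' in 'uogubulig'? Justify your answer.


Letter 'l' in 'uogubulig': found at position(s) 7 = 1 occurrence(s).

1


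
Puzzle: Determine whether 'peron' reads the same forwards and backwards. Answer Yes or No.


Forward: 'peron'
Reversed: 'norep'
They differ.

No


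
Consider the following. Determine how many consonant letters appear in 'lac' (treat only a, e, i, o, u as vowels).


Consonants in 'lac': l, c = 2 consonants.

2


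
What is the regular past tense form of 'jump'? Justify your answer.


Apply rule: Add -ed. 'jump' becomes 'jumped'.

jumped


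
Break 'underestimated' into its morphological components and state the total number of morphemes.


Step 1: Identify prefix: 'under' (meaning: beneath/insufficient)
Step 2: Identify root: 'estimate'
Step 3: Identify suffix(es): 'ed'
Decomposition: under- (prefix: beneath/insufficient) + estimate (root) + -ed (suffix: past)
Total morphemes: 3

3 morphemes (under- (prefix: beneath/insufficient) + estimate (root) + -ed (suffix: past))


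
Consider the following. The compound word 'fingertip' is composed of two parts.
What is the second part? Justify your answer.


Split 'fingertip' into 'finger' + 'tip'. The second part is 'tip'.

tip


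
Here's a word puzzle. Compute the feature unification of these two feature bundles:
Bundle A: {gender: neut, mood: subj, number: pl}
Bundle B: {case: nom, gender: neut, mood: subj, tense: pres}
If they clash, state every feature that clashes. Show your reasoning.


Compare features:
case: A=_ vs B=nom -> unified: nom
gender: A=neut vs B=neut -> unified: neut
mood: A=subj vs B=subj -> unified: subj
number: A=pl vs B=_ -> unified: pl
tense: A=_ vs B=pres -> unified: pres
No clashes found.

Unified: {case: nom, gender: neut, mood: subj, number: pl, tense: pres}


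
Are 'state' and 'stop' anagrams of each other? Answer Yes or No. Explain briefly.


Sorted letters of 'state': 'aestt'
Sorted letters of 'stop': 'opst'
They do not match.

No


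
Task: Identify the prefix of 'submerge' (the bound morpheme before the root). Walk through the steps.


The word 'submerge' = 'sub' (prefix) + 'merge' (root). The prefix is 'sub'.

sub


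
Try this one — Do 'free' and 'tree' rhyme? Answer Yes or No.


Rime (stressed vowel + following sounds) of 'free': -ee = /iː/
Rime of 'tree': -ee = /iː/
/iː/ and /iː/ are the same ending sound, so the words rhyme.

Yes


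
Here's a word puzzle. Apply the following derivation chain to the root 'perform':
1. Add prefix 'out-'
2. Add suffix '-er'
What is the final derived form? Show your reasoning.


Step 1: Add prefix 'out-' to 'perform' = 'outperform'
Step 2: Add suffix '-er' to 'outperform' = 'outperformer'

outperformer


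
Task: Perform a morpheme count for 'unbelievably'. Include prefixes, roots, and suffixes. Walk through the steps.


Decomposition: un- (prefix) + believe (root) + -able (suffix) + -ly (suffix) = 4 morpheme(s)

4 morphemes


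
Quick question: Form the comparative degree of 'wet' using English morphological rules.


Apply comparative formation (double final consonant, add -er): 'wet' -> 'wetter'.

wetter


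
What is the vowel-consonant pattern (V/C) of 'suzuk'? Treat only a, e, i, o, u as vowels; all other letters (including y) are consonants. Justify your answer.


Letter mapping: s = C, u = V, z = C, u = V, k = C.

CVCVC


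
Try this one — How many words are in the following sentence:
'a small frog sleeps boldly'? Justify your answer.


Split into words: a | small | frog | sleeps | boldly = 5 words.

5


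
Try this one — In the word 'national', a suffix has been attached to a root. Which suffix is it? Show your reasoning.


The word 'national' = 'nation' (root) + '-al' (suffix). The suffix is '-al'.

al


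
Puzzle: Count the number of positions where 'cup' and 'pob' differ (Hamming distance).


Alignment:
Position 1: 'c' vs 'p' = DIFFER
Position 2: 'u' vs 'o' = DIFFER
Position 3: 'p' vs 'b' = DIFFER
Total differences: 3

3


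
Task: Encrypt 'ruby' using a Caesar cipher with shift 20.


Shift each letter by 20: r -> l, u -> o, b -> v, y -> s. Result: 'lovs'.

lovs


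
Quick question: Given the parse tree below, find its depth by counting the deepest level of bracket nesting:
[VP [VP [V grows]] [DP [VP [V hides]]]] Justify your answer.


Count bracket nesting levels:
'[' at pos 0: depth = 1
'[' at pos 4: depth = 2
'[' at pos 8: depth = 3
'[' at pos 19: depth = 2
'[' at pos 23: depth = 3
'[' at pos 27: depth = 4
Maximum depth reached: 4

4


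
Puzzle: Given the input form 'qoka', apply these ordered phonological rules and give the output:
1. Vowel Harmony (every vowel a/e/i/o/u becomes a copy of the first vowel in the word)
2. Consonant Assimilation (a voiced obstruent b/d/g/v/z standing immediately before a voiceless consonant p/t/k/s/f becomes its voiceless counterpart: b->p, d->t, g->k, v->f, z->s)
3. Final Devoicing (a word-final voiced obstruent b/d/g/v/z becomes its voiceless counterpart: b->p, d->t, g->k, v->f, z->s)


Starting form: 'qoka'
Rule 1: Vowel Harmony: all vowels become 'o' (matching first vowel). 'qoka' -> 'qoko'
Rule 2: Consonant Assimilation: no voiced obstruent (b/d/g/v/z) stands immediately before a voiceless consonant (p/t/k/s/f). No change.
Rule 3: Final Devoicing: the word ends in the vowel 'o', not a consonant. No change.
Final form: 'qoko'

qoko


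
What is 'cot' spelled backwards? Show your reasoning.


Reverse 'cot' character by character: 'toc'.

toc


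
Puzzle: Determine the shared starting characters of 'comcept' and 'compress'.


Compare from the start: 3 characters match: 'com'. Mismatch at position 4: 'c' vs 'p'.

com


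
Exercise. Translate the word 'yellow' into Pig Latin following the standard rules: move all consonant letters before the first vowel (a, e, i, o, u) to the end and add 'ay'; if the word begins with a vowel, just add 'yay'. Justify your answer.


'yellow': move consonant cluster 'y' to end and add 'ay': 'ellowyay'.

ellowyay


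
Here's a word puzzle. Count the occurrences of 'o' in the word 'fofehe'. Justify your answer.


Letter 'o' in 'fofehe': found at position(s) 2 = 1 occurrence(s).

1


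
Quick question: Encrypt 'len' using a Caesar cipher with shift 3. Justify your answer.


Shift each letter by 3: l -> o, e -> h, n -> q. Result: 'ohq'.

ohq


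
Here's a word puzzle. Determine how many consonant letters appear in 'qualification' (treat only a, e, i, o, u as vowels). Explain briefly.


Consonants in 'qualification': q, l, f, c, t, n = 6 consonants.

6


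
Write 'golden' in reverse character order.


Reverse 'golden' character by character: 'nedlog'.

nedlog


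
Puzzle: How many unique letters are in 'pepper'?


Unique letters in 'pepper': {e, p, r} = 3 distinct letters.

3


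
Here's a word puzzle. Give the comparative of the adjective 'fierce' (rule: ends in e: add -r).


Apply comparative formation (ends in e: add -r): 'fierce' -> 'fiercer'.

fiercer


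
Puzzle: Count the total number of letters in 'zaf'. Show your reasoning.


Spell out 'zaf' and number each letter: z(1), a(2), f(3). Total: 3 letters.

3


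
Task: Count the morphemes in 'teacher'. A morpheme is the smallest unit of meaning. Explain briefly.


Decomposition: teach (root) + -er (suffix) = 2 morpheme(s)

2 morphemes


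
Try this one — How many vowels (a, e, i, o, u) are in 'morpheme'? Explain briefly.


Vowels in 'morpheme': o, e, e = 3 vowels.

3


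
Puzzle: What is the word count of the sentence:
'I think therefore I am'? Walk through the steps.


Split into words: I | think | therefore | I | am = 5 words.

5


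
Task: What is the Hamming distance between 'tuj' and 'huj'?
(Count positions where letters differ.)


Alignment:
Position 1: 't' vs 'h' = DIFFER
Position 2: 'u' vs 'u' = match
Position 3: 'j' vs 'j' = match
Total differences: 1

1


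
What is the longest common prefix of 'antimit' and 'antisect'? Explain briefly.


Compare from the start: 4 characters match: 'anti'. Mismatch at position 5: 'm' vs 's'.

anti


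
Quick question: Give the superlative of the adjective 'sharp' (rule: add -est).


Apply superlative formation (add -est): 'sharp' -> 'sharpest'.

sharpest


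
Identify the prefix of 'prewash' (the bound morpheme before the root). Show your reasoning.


The word 'prewash' = 'pre' (prefix) + 'wash' (root). The prefix is 'pre'.

pre


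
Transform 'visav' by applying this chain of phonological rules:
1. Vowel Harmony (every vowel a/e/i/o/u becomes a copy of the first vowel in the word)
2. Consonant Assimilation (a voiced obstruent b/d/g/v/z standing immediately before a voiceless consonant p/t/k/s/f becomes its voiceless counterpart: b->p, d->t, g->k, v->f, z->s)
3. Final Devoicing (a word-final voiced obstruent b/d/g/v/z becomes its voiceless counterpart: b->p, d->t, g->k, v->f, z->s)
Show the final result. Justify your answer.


Starting form: 'visav'
Rule 1: Vowel Harmony: all vowels become 'i' (matching first vowel). 'visav' -> 'visiv'
Rule 2: Consonant Assimilation: no voiced obstruent (b/d/g/v/z) stands immediately before a voiceless consonant (p/t/k/s/f). No change.
Rule 3: Final Devoicing: word-final voiced obstruent 'v' becomes voiceless 'f'. 'visiv' -> 'visif'
Final form: 'visif'

visif


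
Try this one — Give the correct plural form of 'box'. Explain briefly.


Apply rule: Add -es (sibilant/fricative ending). 'box' becomes 'boxes'.

boxes


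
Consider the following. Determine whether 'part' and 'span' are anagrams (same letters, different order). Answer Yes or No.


Sorted letters of 'part': 'aprt'
Sorted letters of 'span': 'anps'
They do not match.

No


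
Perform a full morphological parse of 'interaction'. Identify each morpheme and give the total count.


Step 1: Identify prefix: 'inter' (meaning: between)
Step 2: Identify root: 'act'
Step 3: Identify suffix(es): 'ion'
Decomposition: inter- (prefix: between) + act (root) + -ion (suffix: act of)
Total morphemes: 3

3 morphemes (inter- (prefix: between) + act (root) + -ion (suffix: act of))


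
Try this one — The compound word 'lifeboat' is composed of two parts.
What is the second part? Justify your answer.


Split 'lifeboat' into 'life' + 'boat'. The second part is 'boat'.

boat


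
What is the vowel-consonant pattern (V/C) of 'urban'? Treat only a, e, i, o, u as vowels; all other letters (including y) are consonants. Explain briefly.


Letter mapping: u = V, r = C, b = C, a = V, n = C.

VCCVC


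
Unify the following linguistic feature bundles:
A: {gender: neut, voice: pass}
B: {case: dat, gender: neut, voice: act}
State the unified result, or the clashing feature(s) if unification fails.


Compare features:
case: A=_ vs B=dat -> unified: dat
gender: A=neut vs B=neut -> unified: neut
voice: A=pass vs B=act -> CLASH
Clash detected on feature 'voice' (pass vs act); unification fails.

CLASH on 'voice' (pass vs act)


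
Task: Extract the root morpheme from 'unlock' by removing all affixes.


Remove prefix 'un' from 'unlock' to get root 'lock'.

lock


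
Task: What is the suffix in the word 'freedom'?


The word 'freedom' = 'free' (root) + '-dom' (suffix). The suffix is '-dom'.

dom


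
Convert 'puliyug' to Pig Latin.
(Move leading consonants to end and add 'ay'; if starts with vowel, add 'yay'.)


'puliyug': move consonant cluster 'p' to end and add 'ay': 'uliyugpay'.

uliyugpay


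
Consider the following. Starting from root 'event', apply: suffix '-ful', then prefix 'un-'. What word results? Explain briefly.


Step 1: Add suffix '-ful' to 'event' = 'eventful'
Step 2: Add prefix 'un-' to 'eventful' = 'uneventful'

uneventful


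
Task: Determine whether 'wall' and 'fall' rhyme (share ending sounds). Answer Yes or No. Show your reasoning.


Rime (stressed vowel + following sounds) of 'wall': -all = /ɔːl/
Rime of 'fall': -all = /ɔːl/
/ɔːl/ and /ɔːl/ are the same ending sound, so the words rhyme.

Yes


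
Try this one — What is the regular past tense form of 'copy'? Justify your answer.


Apply rule: Change -y to -ied. 'copy' becomes 'copied'.

copied


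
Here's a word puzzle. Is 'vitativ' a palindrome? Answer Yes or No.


Forward: 'vitativ'
Reversed: 'vitativ'
They are identical.

Yes


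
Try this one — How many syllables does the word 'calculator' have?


Break 'calculator' into syllables: cal-cu-la-tor -> cal | cu | la | tor = 4 syllables

4 syllables


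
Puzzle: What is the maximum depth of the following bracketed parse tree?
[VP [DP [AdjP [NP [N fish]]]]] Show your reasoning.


Count bracket nesting levels:
'[' at pos 0: depth = 1
'[' at pos 4: depth = 2
'[' at pos 8: depth = 3
'[' at pos 14: depth = 4
'[' at pos 18: depth = 5
Maximum depth reached: 5

5


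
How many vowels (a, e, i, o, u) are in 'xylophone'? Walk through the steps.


Vowels in 'xylophone': o, o, e = 3 vowels.

3


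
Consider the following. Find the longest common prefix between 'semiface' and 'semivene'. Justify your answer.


Compare from the start: 4 characters match: 'semi'. Mismatch at position 5: 'f' vs 'v'.

semi


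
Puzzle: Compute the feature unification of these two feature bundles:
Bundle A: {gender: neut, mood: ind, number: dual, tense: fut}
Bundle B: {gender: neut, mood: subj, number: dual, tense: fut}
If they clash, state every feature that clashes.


Compare features:
gender: A=neut vs B=neut -> unified: neut
mood: A=ind vs B=subj -> CLASH
number: A=dual vs B=dual -> unified: dual
tense: A=fut vs B=fut -> unified: fut
Clash detected on feature 'mood' (ind vs subj); unification fails.

CLASH on 'mood' (ind vs subj)


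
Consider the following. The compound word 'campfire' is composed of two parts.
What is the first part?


Split 'campfire' into 'camp' + 'fire'. The first part is 'camp'.

camp


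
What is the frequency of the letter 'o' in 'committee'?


Letter 'o' in 'committee': found at position(s) 2 = 1 occurrence(s).

1


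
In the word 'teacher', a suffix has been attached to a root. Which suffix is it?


The word 'teacher' = 'teach' (root) + '-er' (suffix). The suffix is '-er'.

er


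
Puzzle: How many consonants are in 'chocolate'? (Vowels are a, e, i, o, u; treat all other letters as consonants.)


Consonants in 'chocolate': c, h, c, l, t = 5 consonants.

5


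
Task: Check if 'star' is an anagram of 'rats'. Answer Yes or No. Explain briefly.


Sorted letters of 'star': 'arst'
Sorted letters of 'rats': 'arst'
They match.

Yes


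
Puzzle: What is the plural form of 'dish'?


Apply rule: Add -es (sibilant/fricative ending). 'dish' becomes 'dishes'.

dishes


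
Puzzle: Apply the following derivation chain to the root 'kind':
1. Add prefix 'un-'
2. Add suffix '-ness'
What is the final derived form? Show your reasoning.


Step 1: Add prefix 'un-' to 'kind' = 'unkind'
Step 2: Add suffix '-ness' to 'unkind' = 'unkindness'

unkindness


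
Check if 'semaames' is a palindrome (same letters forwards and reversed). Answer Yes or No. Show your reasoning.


Forward: 'semaames'
Reversed: 'semaames'
They are identical.

Yes


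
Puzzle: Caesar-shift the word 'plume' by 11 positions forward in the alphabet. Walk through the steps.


Shift each letter by 11: p -> a, l -> w, u -> f, m -> x, e -> p. Result: 'awfxp'.

awfxp


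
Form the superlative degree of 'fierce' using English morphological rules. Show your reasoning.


Apply superlative formation (ends in e: add -st): 'fierce' -> 'fiercest'.

fiercest


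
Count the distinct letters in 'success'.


Unique letters in 'success': {c, e, s, u} = 4 distinct letters.

4


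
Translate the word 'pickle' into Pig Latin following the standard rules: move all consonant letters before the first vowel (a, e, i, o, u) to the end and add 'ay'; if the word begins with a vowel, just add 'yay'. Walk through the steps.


'pickle': move consonant cluster 'p' to end and add 'ay': 'icklepay'.

icklepay


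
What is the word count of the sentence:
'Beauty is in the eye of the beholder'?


Split into words: Beauty | is | in | the | eye | of | the | beholder = 8 words.

8


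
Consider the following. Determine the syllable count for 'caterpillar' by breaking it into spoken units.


Break 'caterpillar' into syllables: cat-er-pil-lar -> cat | er | pil | lar = 4 syllables

4 syllables


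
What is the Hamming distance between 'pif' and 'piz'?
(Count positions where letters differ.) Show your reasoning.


Alignment:
Position 1: 'p' vs 'p' = match
Position 2: 'i' vs 'i' = match
Position 3: 'f' vs 'z' = DIFFER
Total differences: 1

1


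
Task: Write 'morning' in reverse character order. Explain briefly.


Reverse 'morning' character by character: 'gninrom'.

gninrom


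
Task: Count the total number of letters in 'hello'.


Spell out 'hello' and number each letter: h(1), e(2), l(3), l(4), o(5). Total: 5 letters.

5


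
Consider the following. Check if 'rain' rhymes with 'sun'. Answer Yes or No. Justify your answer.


Rime (stressed vowel + following sounds) of 'rain': -ain = /eɪn/
Rime of 'sun': -un = /ʌn/
/eɪn/ and /ʌn/ are different ending sounds, so the words do not rhyme.

No


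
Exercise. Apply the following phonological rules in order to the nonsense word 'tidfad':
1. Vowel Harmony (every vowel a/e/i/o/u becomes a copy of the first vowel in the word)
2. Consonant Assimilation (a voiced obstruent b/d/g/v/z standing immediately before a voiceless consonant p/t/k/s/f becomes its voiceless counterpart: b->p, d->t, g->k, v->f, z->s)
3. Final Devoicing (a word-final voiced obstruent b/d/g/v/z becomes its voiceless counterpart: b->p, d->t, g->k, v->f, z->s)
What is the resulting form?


Starting form: 'tidfad'
Rule 1: Vowel Harmony: all vowels become 'i' (matching first vowel). 'tidfad' -> 'tidfid'
Rule 2: Consonant Assimilation: voiced obstruent before voiceless consonant becomes voiceless ('df' -> 'tf'). 'tidfid' -> 'titfid'
Rule 3: Final Devoicing: word-final voiced obstruent 'd' becomes voiceless 't'. 'titfid' -> 'titfit'
Final form: 'titfit'

titfit


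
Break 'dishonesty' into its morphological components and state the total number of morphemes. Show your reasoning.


Step 1: Identify prefix: 'dis' (meaning: not/apart)
Step 2: Identify root: 'honest'
Step 3: Identify suffix(es): 'y'
Decomposition: dis- (prefix: not/apart) + honest (root) + -y (suffix: quality)
Total morphemes: 3

3 morphemes (dis- (prefix: not/apart) + honest (root) + -y (suffix: quality))


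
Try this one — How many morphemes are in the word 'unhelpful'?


Decomposition: un- (prefix) + help (root) + -ful (suffix) = 3 morpheme(s)

3 morphemes


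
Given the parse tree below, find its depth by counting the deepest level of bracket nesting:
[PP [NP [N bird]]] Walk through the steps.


Count bracket nesting levels:
'[' at pos 0: depth = 1
'[' at pos 4: depth = 2
'[' at pos 8: depth = 3
Maximum depth reached: 3

3


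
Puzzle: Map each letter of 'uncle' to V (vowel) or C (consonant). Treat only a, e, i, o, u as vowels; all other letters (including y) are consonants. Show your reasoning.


Letter mapping: u = V, n = C, c = C, l = C, e = V.

VCCCV


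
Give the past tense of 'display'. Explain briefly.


Apply rule: Add -ed. 'display' becomes 'displayed'.

displayed


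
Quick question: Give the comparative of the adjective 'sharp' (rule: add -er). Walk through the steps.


Apply comparative formation (add -er): 'sharp' -> 'sharper'.

sharper


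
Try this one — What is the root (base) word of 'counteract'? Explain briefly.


Remove prefix 'counter' from 'counteract' to get root 'act'.

act


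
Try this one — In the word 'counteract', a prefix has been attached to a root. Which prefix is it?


The word 'counteract' = 'counter' (prefix) + 'act' (root). The prefix is 'counter'.

counter


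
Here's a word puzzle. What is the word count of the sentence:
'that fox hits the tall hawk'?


Split into words: that | fox | hits | the | tall | hawk = 6 words.

6


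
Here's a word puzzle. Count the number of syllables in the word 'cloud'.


Break 'cloud' into syllables: cloud -> cloud = 1 syllable

1 syllable


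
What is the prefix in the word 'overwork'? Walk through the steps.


The word 'overwork' = 'over' (prefix) + 'work' (root). The prefix is 'over'.

over


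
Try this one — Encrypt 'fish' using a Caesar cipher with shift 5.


Shift each letter by 5: f -> k, i -> n, s -> x, h -> m. Result: 'knxm'.

knxm


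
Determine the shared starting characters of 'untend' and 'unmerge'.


Compare from the start: 2 characters match: 'un'. Mismatch at position 3: 't' vs 'm'.

un


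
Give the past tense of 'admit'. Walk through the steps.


Apply rule: Double final consonant and add -ed. 'admit' becomes 'admitted'.

admitted


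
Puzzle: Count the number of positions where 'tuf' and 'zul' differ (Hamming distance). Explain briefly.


Alignment:
Position 1: 't' vs 'z' = DIFFER
Position 2: 'u' vs 'u' = match
Position 3: 'f' vs 'l' = DIFFER
Total differences: 2

2


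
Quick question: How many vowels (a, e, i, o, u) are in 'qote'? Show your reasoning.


Vowels in 'qote': o, e = 2 vowels.

2


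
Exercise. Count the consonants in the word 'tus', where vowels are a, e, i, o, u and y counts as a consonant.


Consonants in 'tus': t, s = 2 consonants.

2


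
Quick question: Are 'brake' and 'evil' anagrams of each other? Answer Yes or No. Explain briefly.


Sorted letters of 'brake': 'abekr'
Sorted letters of 'evil': 'eilv'
They do not match.

No


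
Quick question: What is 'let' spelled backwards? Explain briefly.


Reverse 'let' character by character: 'tel'.

tel


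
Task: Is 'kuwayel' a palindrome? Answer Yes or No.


Forward: 'kuwayel'
Reversed: 'leyawuk'
They differ.

No


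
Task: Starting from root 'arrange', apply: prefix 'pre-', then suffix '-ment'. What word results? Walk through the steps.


Step 1: Add prefix 'pre-' to 'arrange' = 'prearrange'
Step 2: Add suffix '-ment' to 'prearrange' = 'prearrangement'

prearrangement


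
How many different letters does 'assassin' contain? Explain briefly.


Unique letters in 'assassin': {a, i, n, s} = 4 distinct letters.

4


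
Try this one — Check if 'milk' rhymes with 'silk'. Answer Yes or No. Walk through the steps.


Rime (stressed vowel + following sounds) of 'milk': -ilk = /ɪlk/
Rime of 'silk': -ilk = /ɪlk/
/ɪlk/ and /ɪlk/ are the same ending sound, so the words rhyme.

Yes


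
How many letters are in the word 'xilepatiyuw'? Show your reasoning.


Spell out 'xilepatiyuw' and number each letter: x(1), i(2), l(3), e(4), p(5), a(6), t(7), i(8), y(9), u(10), w(11). Total: 11 letters.

11


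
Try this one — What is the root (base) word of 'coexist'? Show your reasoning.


Remove prefix 'co' from 'coexist' to get root 'exist'.

exist


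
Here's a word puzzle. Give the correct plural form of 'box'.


Apply rule: Add -es (sibilant/fricative ending). 'box' becomes 'boxes'.

boxes


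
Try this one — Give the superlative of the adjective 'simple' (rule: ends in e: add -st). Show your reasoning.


Apply superlative formation (ends in e: add -st): 'simple' -> 'simplest'.

simplest


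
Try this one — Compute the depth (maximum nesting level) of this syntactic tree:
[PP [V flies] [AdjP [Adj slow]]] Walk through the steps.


Count bracket nesting levels:
'[' at pos 0: depth = 1
'[' at pos 4: depth = 2
'[' at pos 14: depth = 2
'[' at pos 20: depth = 3
Maximum depth reached: 3

3


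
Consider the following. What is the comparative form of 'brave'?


Apply comparative formation (ends in e: add -r): 'brave' -> 'braver'.

braver


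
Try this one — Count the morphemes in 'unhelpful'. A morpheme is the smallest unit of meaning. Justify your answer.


Decomposition: un- (prefix) + help (root) + -ful (suffix) = 3 morpheme(s)

3 morphemes


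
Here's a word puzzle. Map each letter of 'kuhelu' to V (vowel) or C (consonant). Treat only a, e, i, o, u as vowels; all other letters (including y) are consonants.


Letter mapping: k = C, u = V, h = C, e = V, l = C, u = V.

CVCVCV


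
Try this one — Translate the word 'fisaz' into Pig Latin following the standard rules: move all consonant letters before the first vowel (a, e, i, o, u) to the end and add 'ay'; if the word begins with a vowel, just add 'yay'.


'fisaz': move consonant cluster 'f' to end and add 'ay': 'isazfay'.

isazfay


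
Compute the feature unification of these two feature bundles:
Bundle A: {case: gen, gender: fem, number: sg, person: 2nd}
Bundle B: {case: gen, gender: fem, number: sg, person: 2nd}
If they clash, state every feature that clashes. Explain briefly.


Compare features:
case: A=gen vs B=gen -> unified: gen
gender: A=fem vs B=fem -> unified: fem
number: A=sg vs B=sg -> unified: sg
person: A=2nd vs B=2nd -> unified: 2nd
No clashes found.

Unified: {case: gen, gender: fem, number: sg, person: 2nd}


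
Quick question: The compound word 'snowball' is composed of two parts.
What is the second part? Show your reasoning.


Split 'snowball' into 'snow' + 'ball'. The second part is 'ball'.

ball


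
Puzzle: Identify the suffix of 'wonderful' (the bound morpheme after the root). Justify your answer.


The word 'wonderful' = 'wonder' (root) + '-ful' (suffix). The suffix is '-ful'.

ful


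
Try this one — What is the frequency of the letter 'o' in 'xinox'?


Letter 'o' in 'xinox': found at position(s) 4 = 1 occurrence(s).

1


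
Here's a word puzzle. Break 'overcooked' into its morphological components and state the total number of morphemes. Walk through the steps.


Step 1: Identify prefix: 'over' (meaning: excessively)
Step 2: Identify root: 'cook'
Step 3: Identify suffix(es): 'ed'
Decomposition: over- (prefix: excessively) + cook (root) + -ed (suffix: past)
Total morphemes: 3

3 morphemes (over- (prefix: excessively) + cook (root) + -ed (suffix: past))


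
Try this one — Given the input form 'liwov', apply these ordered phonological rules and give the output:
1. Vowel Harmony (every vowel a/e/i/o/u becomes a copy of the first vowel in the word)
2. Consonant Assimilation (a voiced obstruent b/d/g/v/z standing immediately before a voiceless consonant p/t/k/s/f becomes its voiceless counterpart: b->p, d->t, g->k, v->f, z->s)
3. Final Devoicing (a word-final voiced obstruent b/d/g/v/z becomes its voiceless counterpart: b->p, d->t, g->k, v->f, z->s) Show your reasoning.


Starting form: 'liwov'
Rule 1: Vowel Harmony: all vowels become 'i' (matching first vowel). 'liwov' -> 'liwiv'
Rule 2: Consonant Assimilation: no voiced obstruent (b/d/g/v/z) stands immediately before a voiceless consonant (p/t/k/s/f). No change.
Rule 3: Final Devoicing: word-final voiced obstruent 'v' becomes voiceless 'f'. 'liwiv' -> 'liwif'
Final form: 'liwif'

liwif


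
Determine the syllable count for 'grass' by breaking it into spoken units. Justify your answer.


Break 'grass' into syllables: grass -> grass = 1 syllable

1 syllable


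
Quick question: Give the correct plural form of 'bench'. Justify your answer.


Apply rule: Add -es (sibilant/fricative ending). 'bench' becomes 'benches'.

benches


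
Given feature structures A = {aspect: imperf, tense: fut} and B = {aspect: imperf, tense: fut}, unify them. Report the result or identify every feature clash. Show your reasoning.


Compare features:
aspect: A=imperf vs B=imperf -> unified: imperf
tense: A=fut vs B=fut -> unified: fut
No clashes found.

Unified: {aspect: imperf, tense: fut}


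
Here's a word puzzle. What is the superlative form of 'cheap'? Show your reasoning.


Apply superlative formation (add -est): 'cheap' -> 'cheapest'.

cheapest


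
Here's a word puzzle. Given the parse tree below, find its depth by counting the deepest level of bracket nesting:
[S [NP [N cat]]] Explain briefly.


Count bracket nesting levels:
'[' at pos 0: depth = 1
'[' at pos 3: depth = 2
'[' at pos 7: depth = 3
Maximum depth reached: 3

3


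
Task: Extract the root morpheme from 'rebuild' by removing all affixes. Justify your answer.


Remove prefix 're' from 'rebuild' to get root 'build'.

build


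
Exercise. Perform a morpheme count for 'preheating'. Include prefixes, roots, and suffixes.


Decomposition: pre- (prefix) + heat (root) + -ing (suffix) = 3 morpheme(s)

3 morphemes


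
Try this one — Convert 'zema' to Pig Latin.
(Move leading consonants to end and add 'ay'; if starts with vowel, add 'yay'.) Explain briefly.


'zema': move consonant cluster 'z' to end and add 'ay': 'emazay'.

emazay


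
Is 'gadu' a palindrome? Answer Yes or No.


Forward: 'gadu'
Reversed: 'udag'
They differ.

No


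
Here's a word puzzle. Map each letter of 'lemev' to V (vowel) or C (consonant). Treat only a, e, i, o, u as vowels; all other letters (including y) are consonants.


Letter mapping: l = C, e = V, m = C, e = V, v = C.

CVCVC


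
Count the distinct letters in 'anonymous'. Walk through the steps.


Unique letters in 'anonymous': {a, m, n, o, s, u, y} = 7 distinct letters.

7


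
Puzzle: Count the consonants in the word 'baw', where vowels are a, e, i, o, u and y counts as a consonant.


Consonants in 'baw': b, w = 2 consonants.

2


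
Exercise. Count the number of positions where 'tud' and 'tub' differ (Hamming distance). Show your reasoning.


Alignment:
Position 1: 't' vs 't' = match
Position 2: 'u' vs 'u' = match
Position 3: 'd' vs 'b' = DIFFER
Total differences: 1

1


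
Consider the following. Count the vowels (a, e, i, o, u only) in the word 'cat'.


Vowels in 'cat': a = 1 vowels.

1


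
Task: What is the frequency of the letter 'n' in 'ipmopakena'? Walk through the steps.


Letter 'n' in 'ipmopakena': found at position(s) 9 = 1 occurrence(s).

1


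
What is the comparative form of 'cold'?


Apply comparative formation (add -er): 'cold' -> 'colder'.

colder


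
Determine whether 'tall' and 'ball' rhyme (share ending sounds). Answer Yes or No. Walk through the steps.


Rime (stressed vowel + following sounds) of 'tall': -all = /ɔːl/
Rime of 'ball': -all = /ɔːl/
/ɔːl/ and /ɔːl/ are the same ending sound, so the words rhyme.

Yes


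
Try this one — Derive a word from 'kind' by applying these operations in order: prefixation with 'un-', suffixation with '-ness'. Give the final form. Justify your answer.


Step 1: Add prefix 'un-' to 'kind' = 'unkind'
Step 2: Add suffix '-ness' to 'unkind' = 'unkindness'

unkindness


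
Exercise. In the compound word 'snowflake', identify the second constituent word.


Split 'snowflake' into 'snow' + 'flake'. The second part is 'flake'.

flake


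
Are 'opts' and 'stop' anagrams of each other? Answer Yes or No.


Sorted letters of 'opts': 'opst'
Sorted letters of 'stop': 'opst'
They match.

Yes


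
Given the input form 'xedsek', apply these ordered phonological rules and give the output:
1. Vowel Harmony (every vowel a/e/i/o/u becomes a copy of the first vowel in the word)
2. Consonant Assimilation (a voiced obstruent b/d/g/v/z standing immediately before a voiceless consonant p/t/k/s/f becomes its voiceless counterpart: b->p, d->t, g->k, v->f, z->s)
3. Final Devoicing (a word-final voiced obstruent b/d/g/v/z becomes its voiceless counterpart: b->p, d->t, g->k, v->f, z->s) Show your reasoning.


Starting form: 'xedsek'
Rule 1: Vowel Harmony: all vowels already match. No change.
Rule 2: Consonant Assimilation: voiced obstruent before voiceless consonant becomes voiceless ('ds' -> 'ts'). 'xedsek' -> 'xetsek'
Rule 3: Final Devoicing: final consonant 'k' is not one of the voiced obstruents b/d/g/v/z. No change.
Final form: 'xetsek'

xetsek


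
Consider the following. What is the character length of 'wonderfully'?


Spell out 'wonderfully' and number each letter: w(1), o(2), n(3), d(4), e(5), r(6), f(7), u(8), l(9), l(10), y(11). Total: 11 letters.

11


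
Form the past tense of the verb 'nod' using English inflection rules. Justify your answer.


Apply rule: Double final consonant and add -ed. 'nod' becomes 'nodded'.

nodded


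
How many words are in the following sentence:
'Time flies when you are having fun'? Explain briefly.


Split into words: Time | flies | when | you | are | having | fun = 7 words.

7


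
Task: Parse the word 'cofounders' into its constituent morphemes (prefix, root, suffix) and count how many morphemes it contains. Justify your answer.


Step 1: Identify prefix: 'co' (meaning: together)
Step 2: Identify root: 'found'
Step 3: Identify suffix(es): 'er, s'
Decomposition: co- (prefix: together) + found (root) + -er (suffix: one who) + -s (plural)
Total morphemes: 4

4 morphemes (co- (prefix: together) + found (root) + -er (suffix: one who) + -s (plural))


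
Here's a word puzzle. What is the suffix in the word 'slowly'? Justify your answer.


The word 'slowly' = 'slow' (root) + '-ly' (suffix). The suffix is '-ly'.

ly


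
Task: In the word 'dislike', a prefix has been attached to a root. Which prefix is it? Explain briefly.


The word 'dislike' = 'dis' (prefix) + 'like' (root). The prefix is 'dis'.

dis


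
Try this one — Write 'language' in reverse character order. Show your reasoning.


Reverse 'language' character by character: 'egaugnal'.

egaugnal


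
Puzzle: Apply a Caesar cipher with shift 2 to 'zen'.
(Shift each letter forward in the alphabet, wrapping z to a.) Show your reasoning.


Shift each letter by 2: z -> b, e -> g, n -> p. Result: 'bgp'.

bgp


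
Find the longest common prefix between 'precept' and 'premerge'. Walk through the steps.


Compare from the start: 3 characters match: 'pre'. Mismatch at position 4: 'c' vs 'm'.

pre


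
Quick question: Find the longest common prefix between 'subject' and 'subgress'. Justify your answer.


Compare from the start: 3 characters match: 'sub'. Mismatch at position 4: 'j' vs 'g'.

sub


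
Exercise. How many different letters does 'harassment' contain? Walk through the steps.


Unique letters in 'harassment': {a, e, h, m, n, r, s, t} = 8 distinct letters.

8


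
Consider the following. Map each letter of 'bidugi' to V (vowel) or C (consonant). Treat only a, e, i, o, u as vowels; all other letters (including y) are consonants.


Letter mapping: b = C, i = V, d = C, u = V, g = C, i = V.

CVCVCV


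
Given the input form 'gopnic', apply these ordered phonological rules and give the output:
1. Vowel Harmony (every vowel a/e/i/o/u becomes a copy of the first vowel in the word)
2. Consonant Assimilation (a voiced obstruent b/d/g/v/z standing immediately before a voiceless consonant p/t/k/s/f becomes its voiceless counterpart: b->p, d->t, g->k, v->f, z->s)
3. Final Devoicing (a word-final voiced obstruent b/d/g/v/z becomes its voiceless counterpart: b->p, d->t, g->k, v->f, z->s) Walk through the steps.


Starting form: 'gopnic'
Rule 1: Vowel Harmony: all vowels become 'o' (matching first vowel). 'gopnic' -> 'gopnoc'
Rule 2: Consonant Assimilation: no voiced obstruent (b/d/g/v/z) stands immediately before a voiceless consonant (p/t/k/s/f). No change.
Rule 3: Final Devoicing: final consonant 'c' is not one of the voiced obstruents b/d/g/v/z. No change.
Final form: 'gopnoc'

gopnoc


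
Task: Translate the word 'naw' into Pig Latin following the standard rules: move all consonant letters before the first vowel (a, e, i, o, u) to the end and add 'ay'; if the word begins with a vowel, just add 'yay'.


'naw': move consonant cluster 'n' to end and add 'ay': 'awnay'.

awnay


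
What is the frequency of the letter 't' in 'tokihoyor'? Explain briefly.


Letter 't' in 'tokihoyor': found at position(s) 1 = 1 occurrence(s).

1


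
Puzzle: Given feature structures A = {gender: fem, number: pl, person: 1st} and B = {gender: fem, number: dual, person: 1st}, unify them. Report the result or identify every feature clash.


Compare features:
gender: A=fem vs B=fem -> unified: fem
number: A=pl vs B=dual -> CLASH
person: A=1st vs B=1st -> unified: 1st
Clash detected on feature 'number' (pl vs dual); unification fails.

CLASH on 'number' (pl vs dual)


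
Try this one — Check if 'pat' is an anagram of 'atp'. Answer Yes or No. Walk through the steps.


Sorted letters of 'pat': 'apt'
Sorted letters of 'atp': 'apt'
They match.

Yes


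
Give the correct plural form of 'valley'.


Apply rule: Add -s. 'valley' becomes 'valleys'.

valleys


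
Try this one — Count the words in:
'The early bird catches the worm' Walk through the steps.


Split into words: The | early | bird | catches | the | worm = 6 words.

6


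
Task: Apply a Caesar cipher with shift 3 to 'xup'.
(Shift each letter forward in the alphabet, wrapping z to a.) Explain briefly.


Shift each letter by 3: x -> a, u -> x, p -> s. Result: 'axs'.

axs
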